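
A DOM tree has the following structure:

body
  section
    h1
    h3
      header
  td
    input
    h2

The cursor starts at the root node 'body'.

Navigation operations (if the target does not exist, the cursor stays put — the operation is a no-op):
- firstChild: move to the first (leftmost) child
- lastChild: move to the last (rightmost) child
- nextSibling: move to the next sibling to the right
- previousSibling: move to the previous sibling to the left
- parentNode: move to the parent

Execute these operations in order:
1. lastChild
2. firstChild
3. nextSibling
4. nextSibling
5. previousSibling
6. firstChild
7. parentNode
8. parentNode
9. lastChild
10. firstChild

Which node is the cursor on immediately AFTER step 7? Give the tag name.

After 1 (lastChild): td
After 2 (firstChild): input
After 3 (nextSibling): h2
After 4 (nextSibling): h2 (no-op, stayed)
After 5 (previousSibling): input
After 6 (firstChild): input (no-op, stayed)
After 7 (parentNode): td

Answer: td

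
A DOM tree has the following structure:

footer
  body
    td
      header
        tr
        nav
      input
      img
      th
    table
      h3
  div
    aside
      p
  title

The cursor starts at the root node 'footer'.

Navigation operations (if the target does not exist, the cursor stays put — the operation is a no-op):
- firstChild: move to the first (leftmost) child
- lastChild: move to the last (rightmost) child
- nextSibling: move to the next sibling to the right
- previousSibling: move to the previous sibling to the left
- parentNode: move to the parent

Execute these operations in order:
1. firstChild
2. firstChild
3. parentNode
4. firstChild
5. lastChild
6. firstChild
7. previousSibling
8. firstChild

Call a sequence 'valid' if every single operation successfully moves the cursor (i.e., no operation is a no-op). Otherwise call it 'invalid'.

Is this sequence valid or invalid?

Answer: invalid

Derivation:
After 1 (firstChild): body
After 2 (firstChild): td
After 3 (parentNode): body
After 4 (firstChild): td
After 5 (lastChild): th
After 6 (firstChild): th (no-op, stayed)
After 7 (previousSibling): img
After 8 (firstChild): img (no-op, stayed)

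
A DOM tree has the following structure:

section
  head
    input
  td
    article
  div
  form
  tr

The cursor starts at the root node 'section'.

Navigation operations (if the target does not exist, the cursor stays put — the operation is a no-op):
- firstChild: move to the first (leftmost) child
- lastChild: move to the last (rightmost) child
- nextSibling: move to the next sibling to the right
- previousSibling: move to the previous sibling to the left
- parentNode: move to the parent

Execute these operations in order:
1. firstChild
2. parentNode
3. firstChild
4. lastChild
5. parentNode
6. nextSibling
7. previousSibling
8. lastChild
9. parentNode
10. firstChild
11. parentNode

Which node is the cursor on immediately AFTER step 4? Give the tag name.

After 1 (firstChild): head
After 2 (parentNode): section
After 3 (firstChild): head
After 4 (lastChild): input

Answer: input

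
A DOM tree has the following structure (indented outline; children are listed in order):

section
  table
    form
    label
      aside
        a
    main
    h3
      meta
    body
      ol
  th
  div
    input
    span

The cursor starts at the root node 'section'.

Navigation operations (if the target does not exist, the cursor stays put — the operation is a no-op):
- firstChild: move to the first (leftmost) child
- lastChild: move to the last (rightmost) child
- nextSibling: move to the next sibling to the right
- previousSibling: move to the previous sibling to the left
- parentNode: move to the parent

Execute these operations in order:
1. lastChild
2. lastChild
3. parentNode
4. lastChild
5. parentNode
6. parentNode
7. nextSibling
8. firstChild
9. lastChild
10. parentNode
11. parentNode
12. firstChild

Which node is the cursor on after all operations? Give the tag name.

Answer: table

Derivation:
After 1 (lastChild): div
After 2 (lastChild): span
After 3 (parentNode): div
After 4 (lastChild): span
After 5 (parentNode): div
After 6 (parentNode): section
After 7 (nextSibling): section (no-op, stayed)
After 8 (firstChild): table
After 9 (lastChild): body
After 10 (parentNode): table
After 11 (parentNode): section
After 12 (firstChild): table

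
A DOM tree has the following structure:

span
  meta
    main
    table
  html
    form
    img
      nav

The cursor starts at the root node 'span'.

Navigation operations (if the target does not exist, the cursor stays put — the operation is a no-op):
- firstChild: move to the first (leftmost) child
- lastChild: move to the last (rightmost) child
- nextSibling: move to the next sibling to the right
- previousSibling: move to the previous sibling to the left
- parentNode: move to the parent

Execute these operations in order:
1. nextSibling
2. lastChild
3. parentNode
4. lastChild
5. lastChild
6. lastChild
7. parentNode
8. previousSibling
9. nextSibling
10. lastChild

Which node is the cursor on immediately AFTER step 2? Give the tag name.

Answer: html

Derivation:
After 1 (nextSibling): span (no-op, stayed)
After 2 (lastChild): html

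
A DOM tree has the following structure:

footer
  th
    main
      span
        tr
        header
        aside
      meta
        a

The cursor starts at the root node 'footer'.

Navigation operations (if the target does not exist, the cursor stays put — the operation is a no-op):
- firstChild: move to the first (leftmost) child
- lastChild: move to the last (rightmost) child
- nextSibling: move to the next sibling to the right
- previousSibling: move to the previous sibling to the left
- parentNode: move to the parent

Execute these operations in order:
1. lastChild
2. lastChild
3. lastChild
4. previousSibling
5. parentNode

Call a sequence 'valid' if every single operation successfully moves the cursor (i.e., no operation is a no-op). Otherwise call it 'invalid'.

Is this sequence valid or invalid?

After 1 (lastChild): th
After 2 (lastChild): main
After 3 (lastChild): meta
After 4 (previousSibling): span
After 5 (parentNode): main

Answer: valid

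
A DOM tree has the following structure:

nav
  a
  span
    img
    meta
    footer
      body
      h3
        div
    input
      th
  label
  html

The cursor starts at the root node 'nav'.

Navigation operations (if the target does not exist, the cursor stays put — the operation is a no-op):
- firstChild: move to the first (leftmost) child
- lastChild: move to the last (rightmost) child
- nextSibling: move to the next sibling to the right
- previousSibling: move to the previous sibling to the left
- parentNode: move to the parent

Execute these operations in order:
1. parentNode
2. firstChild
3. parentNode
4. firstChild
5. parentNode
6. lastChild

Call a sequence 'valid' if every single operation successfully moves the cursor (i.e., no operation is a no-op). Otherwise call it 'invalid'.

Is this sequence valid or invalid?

Answer: invalid

Derivation:
After 1 (parentNode): nav (no-op, stayed)
After 2 (firstChild): a
After 3 (parentNode): nav
After 4 (firstChild): a
After 5 (parentNode): nav
After 6 (lastChild): html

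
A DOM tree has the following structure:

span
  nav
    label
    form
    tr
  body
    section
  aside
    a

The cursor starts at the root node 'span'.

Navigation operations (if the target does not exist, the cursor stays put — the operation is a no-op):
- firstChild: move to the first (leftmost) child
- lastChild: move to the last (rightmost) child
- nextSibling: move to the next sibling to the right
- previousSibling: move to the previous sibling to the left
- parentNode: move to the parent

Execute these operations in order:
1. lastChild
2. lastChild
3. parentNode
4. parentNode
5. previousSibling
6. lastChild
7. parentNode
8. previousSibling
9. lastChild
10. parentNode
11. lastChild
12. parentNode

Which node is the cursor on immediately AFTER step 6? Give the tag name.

After 1 (lastChild): aside
After 2 (lastChild): a
After 3 (parentNode): aside
After 4 (parentNode): span
After 5 (previousSibling): span (no-op, stayed)
After 6 (lastChild): aside

Answer: aside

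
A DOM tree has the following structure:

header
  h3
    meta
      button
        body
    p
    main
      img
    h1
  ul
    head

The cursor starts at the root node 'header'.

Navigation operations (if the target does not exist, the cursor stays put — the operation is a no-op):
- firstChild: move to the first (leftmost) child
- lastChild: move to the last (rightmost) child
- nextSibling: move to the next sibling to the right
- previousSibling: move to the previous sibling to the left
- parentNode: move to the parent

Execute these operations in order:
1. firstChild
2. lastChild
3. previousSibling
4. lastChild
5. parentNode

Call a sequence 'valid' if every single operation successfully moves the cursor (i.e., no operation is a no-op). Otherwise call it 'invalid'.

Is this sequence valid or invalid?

After 1 (firstChild): h3
After 2 (lastChild): h1
After 3 (previousSibling): main
After 4 (lastChild): img
After 5 (parentNode): main

Answer: valid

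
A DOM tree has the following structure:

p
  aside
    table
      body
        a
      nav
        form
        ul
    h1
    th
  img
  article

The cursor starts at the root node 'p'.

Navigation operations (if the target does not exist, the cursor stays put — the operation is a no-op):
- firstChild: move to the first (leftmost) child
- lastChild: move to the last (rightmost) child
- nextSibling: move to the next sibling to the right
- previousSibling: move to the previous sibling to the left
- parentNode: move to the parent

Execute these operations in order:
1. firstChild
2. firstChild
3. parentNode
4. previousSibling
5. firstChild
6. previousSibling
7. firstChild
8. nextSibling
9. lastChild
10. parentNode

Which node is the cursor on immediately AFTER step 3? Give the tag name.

After 1 (firstChild): aside
After 2 (firstChild): table
After 3 (parentNode): aside

Answer: aside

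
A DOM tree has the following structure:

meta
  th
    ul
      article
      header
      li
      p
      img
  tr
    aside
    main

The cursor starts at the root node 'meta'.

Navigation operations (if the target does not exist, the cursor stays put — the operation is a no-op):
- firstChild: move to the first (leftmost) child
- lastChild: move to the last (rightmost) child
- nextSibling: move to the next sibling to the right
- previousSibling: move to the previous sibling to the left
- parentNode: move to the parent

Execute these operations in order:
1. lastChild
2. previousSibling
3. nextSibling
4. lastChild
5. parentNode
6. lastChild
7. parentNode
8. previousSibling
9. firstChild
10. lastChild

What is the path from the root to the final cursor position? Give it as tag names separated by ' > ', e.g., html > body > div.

After 1 (lastChild): tr
After 2 (previousSibling): th
After 3 (nextSibling): tr
After 4 (lastChild): main
After 5 (parentNode): tr
After 6 (lastChild): main
After 7 (parentNode): tr
After 8 (previousSibling): th
After 9 (firstChild): ul
After 10 (lastChild): img

Answer: meta > th > ul > img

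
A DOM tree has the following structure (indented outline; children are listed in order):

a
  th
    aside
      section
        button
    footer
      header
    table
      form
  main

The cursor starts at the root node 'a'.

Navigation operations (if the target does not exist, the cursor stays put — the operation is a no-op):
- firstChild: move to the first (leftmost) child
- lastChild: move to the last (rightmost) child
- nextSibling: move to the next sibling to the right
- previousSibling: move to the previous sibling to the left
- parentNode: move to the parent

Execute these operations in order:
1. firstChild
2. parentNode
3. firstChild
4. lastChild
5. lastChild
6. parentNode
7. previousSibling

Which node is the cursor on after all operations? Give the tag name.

Answer: footer

Derivation:
After 1 (firstChild): th
After 2 (parentNode): a
After 3 (firstChild): th
After 4 (lastChild): table
After 5 (lastChild): form
After 6 (parentNode): table
After 7 (previousSibling): footer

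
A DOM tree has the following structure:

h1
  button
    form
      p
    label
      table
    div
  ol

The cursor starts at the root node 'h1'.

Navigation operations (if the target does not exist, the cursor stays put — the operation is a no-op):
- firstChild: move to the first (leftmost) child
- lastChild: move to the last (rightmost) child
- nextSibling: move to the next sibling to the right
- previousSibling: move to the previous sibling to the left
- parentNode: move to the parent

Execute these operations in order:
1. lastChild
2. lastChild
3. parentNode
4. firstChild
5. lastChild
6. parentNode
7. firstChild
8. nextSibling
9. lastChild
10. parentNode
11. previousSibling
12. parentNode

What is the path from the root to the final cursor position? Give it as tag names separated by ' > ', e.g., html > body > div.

Answer: h1 > button

Derivation:
After 1 (lastChild): ol
After 2 (lastChild): ol (no-op, stayed)
After 3 (parentNode): h1
After 4 (firstChild): button
After 5 (lastChild): div
After 6 (parentNode): button
After 7 (firstChild): form
After 8 (nextSibling): label
After 9 (lastChild): table
After 10 (parentNode): label
After 11 (previousSibling): form
After 12 (parentNode): button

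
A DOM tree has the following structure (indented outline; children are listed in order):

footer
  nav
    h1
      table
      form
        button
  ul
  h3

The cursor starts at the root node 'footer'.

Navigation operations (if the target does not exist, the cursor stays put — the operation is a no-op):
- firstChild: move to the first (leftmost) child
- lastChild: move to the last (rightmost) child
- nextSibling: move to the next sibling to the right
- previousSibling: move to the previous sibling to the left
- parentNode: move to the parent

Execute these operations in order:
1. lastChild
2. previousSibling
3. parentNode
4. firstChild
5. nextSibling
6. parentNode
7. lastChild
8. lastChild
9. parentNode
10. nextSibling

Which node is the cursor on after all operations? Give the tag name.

After 1 (lastChild): h3
After 2 (previousSibling): ul
After 3 (parentNode): footer
After 4 (firstChild): nav
After 5 (nextSibling): ul
After 6 (parentNode): footer
After 7 (lastChild): h3
After 8 (lastChild): h3 (no-op, stayed)
After 9 (parentNode): footer
After 10 (nextSibling): footer (no-op, stayed)

Answer: footer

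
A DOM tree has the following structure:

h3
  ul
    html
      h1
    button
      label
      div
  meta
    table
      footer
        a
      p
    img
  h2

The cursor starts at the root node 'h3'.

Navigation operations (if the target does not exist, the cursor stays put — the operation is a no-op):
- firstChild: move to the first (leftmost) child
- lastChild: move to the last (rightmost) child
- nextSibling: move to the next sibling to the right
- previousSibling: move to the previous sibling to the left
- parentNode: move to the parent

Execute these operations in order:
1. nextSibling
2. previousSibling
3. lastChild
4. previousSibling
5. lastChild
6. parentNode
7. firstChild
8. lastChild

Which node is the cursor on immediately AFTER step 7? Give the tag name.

Answer: table

Derivation:
After 1 (nextSibling): h3 (no-op, stayed)
After 2 (previousSibling): h3 (no-op, stayed)
After 3 (lastChild): h2
After 4 (previousSibling): meta
After 5 (lastChild): img
After 6 (parentNode): meta
After 7 (firstChild): table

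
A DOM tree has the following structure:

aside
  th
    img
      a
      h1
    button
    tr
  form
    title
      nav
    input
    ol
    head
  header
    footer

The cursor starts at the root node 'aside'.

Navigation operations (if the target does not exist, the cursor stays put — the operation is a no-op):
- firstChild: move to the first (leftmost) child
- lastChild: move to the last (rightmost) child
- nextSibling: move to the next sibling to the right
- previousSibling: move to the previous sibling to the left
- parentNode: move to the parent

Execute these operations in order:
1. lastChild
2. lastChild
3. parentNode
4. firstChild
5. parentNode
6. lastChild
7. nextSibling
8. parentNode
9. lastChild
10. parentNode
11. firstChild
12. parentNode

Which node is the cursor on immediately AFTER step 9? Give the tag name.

Answer: footer

Derivation:
After 1 (lastChild): header
After 2 (lastChild): footer
After 3 (parentNode): header
After 4 (firstChild): footer
After 5 (parentNode): header
After 6 (lastChild): footer
After 7 (nextSibling): footer (no-op, stayed)
After 8 (parentNode): header
After 9 (lastChild): footer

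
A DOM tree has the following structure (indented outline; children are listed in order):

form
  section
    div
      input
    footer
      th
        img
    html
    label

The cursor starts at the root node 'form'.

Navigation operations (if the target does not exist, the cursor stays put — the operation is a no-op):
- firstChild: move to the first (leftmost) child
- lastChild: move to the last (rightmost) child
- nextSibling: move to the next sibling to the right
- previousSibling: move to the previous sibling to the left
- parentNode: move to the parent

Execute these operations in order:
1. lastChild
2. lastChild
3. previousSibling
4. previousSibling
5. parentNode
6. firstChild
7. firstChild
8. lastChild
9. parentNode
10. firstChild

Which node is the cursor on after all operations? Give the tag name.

After 1 (lastChild): section
After 2 (lastChild): label
After 3 (previousSibling): html
After 4 (previousSibling): footer
After 5 (parentNode): section
After 6 (firstChild): div
After 7 (firstChild): input
After 8 (lastChild): input (no-op, stayed)
After 9 (parentNode): div
After 10 (firstChild): input

Answer: input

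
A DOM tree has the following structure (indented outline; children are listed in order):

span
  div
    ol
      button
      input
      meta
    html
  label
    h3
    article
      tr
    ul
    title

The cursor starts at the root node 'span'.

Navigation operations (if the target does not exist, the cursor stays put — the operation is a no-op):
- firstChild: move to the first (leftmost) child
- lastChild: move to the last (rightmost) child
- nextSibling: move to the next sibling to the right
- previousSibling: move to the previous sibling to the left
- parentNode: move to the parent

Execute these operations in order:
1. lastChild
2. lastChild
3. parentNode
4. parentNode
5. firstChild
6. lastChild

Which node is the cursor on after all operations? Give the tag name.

After 1 (lastChild): label
After 2 (lastChild): title
After 3 (parentNode): label
After 4 (parentNode): span
After 5 (firstChild): div
After 6 (lastChild): html

Answer: html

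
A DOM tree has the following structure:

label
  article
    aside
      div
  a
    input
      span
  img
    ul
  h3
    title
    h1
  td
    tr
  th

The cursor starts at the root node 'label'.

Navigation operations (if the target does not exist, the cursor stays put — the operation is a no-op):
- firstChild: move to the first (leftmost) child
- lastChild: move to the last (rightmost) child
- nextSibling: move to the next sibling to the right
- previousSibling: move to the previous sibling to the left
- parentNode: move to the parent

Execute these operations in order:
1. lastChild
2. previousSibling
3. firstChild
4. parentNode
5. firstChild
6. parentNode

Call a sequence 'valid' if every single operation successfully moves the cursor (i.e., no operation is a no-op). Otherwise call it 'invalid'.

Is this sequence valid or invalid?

After 1 (lastChild): th
After 2 (previousSibling): td
After 3 (firstChild): tr
After 4 (parentNode): td
After 5 (firstChild): tr
After 6 (parentNode): td

Answer: valid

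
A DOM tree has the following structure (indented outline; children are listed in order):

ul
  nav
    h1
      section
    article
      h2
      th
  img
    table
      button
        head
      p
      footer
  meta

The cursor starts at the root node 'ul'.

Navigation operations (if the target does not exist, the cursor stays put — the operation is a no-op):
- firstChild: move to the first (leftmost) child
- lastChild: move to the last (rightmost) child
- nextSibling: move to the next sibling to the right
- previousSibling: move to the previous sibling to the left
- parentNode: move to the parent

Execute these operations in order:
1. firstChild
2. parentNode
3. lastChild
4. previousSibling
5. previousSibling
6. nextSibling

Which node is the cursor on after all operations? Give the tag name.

After 1 (firstChild): nav
After 2 (parentNode): ul
After 3 (lastChild): meta
After 4 (previousSibling): img
After 5 (previousSibling): nav
After 6 (nextSibling): img

Answer: img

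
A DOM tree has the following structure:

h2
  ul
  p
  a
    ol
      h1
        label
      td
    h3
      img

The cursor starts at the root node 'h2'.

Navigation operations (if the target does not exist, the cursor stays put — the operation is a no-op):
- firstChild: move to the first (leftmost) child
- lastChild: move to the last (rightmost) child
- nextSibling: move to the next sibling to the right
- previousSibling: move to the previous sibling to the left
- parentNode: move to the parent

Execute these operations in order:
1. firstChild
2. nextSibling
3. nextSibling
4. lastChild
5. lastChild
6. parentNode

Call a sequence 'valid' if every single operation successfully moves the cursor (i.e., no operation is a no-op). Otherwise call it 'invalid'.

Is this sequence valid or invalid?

After 1 (firstChild): ul
After 2 (nextSibling): p
After 3 (nextSibling): a
After 4 (lastChild): h3
After 5 (lastChild): img
After 6 (parentNode): h3

Answer: valid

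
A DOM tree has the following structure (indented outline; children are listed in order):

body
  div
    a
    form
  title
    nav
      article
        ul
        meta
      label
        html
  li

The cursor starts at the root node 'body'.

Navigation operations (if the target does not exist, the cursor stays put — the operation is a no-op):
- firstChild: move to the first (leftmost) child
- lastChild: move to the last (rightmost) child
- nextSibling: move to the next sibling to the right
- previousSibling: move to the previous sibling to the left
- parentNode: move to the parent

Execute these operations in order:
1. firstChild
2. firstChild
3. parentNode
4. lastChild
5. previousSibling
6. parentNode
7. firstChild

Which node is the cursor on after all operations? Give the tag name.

After 1 (firstChild): div
After 2 (firstChild): a
After 3 (parentNode): div
After 4 (lastChild): form
After 5 (previousSibling): a
After 6 (parentNode): div
After 7 (firstChild): a

Answer: a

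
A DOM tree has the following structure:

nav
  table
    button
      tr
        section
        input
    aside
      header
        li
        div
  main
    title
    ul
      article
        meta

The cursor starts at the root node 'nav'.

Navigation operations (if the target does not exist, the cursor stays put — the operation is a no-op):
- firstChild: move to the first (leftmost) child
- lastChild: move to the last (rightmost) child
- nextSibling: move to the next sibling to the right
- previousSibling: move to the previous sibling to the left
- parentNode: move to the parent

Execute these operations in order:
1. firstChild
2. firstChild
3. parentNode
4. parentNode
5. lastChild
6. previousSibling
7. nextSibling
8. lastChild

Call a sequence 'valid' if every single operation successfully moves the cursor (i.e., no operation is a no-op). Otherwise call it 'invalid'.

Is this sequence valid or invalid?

Answer: valid

Derivation:
After 1 (firstChild): table
After 2 (firstChild): button
After 3 (parentNode): table
After 4 (parentNode): nav
After 5 (lastChild): main
After 6 (previousSibling): table
After 7 (nextSibling): main
After 8 (lastChild): ul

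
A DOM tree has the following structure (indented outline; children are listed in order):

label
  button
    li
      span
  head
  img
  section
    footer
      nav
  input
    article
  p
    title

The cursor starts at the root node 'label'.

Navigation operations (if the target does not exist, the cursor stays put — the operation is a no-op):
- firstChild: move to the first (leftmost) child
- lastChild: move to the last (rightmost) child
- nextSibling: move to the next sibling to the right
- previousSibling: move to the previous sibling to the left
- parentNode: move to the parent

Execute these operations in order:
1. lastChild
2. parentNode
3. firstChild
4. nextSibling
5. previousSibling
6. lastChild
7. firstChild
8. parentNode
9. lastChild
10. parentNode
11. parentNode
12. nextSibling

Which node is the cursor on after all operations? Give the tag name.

After 1 (lastChild): p
After 2 (parentNode): label
After 3 (firstChild): button
After 4 (nextSibling): head
After 5 (previousSibling): button
After 6 (lastChild): li
After 7 (firstChild): span
After 8 (parentNode): li
After 9 (lastChild): span
After 10 (parentNode): li
After 11 (parentNode): button
After 12 (nextSibling): head

Answer: head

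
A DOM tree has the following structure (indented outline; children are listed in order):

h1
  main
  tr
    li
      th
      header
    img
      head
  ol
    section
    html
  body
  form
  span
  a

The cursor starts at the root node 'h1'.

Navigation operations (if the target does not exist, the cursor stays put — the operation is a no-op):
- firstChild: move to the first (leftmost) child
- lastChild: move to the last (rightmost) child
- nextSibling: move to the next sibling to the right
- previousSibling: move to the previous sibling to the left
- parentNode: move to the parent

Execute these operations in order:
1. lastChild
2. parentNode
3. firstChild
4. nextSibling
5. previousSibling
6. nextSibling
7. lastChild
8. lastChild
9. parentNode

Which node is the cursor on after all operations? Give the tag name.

Answer: img

Derivation:
After 1 (lastChild): a
After 2 (parentNode): h1
After 3 (firstChild): main
After 4 (nextSibling): tr
After 5 (previousSibling): main
After 6 (nextSibling): tr
After 7 (lastChild): img
After 8 (lastChild): head
After 9 (parentNode): img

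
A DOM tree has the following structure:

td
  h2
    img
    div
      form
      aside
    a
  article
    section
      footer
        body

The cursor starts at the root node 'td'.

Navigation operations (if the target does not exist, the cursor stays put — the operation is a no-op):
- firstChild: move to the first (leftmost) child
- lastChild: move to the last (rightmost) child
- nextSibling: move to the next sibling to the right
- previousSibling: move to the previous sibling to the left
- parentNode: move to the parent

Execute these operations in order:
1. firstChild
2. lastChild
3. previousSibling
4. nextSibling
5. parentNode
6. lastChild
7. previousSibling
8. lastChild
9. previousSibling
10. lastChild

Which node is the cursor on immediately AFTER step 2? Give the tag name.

After 1 (firstChild): h2
After 2 (lastChild): a

Answer: a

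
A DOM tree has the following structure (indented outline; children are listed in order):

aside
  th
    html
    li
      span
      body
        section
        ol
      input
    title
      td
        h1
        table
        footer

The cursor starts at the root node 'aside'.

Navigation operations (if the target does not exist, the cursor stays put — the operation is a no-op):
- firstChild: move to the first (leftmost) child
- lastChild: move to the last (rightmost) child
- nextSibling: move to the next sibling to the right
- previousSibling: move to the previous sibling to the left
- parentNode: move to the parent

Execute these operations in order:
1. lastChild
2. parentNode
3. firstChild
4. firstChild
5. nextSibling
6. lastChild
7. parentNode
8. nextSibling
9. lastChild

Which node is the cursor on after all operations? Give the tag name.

After 1 (lastChild): th
After 2 (parentNode): aside
After 3 (firstChild): th
After 4 (firstChild): html
After 5 (nextSibling): li
After 6 (lastChild): input
After 7 (parentNode): li
After 8 (nextSibling): title
After 9 (lastChild): td

Answer: td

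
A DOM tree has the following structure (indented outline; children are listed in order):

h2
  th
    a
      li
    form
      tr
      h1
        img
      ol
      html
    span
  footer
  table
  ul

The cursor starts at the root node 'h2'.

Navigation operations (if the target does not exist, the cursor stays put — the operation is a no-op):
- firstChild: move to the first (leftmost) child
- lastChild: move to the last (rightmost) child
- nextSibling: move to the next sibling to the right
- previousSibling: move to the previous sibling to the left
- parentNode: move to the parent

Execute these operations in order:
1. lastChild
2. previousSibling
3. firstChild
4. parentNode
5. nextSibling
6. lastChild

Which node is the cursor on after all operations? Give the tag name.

Answer: ul

Derivation:
After 1 (lastChild): ul
After 2 (previousSibling): table
After 3 (firstChild): table (no-op, stayed)
After 4 (parentNode): h2
After 5 (nextSibling): h2 (no-op, stayed)
After 6 (lastChild): ul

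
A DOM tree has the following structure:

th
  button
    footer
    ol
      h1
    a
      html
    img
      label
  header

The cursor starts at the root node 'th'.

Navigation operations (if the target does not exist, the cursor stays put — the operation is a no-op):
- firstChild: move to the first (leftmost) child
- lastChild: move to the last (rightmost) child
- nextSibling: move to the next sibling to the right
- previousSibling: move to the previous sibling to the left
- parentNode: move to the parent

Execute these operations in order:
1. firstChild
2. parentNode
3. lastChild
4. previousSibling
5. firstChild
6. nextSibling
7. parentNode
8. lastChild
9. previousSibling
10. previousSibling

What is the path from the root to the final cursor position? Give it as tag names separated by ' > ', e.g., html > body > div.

Answer: th > button > ol

Derivation:
After 1 (firstChild): button
After 2 (parentNode): th
After 3 (lastChild): header
After 4 (previousSibling): button
After 5 (firstChild): footer
After 6 (nextSibling): ol
After 7 (parentNode): button
After 8 (lastChild): img
After 9 (previousSibling): a
After 10 (previousSibling): ol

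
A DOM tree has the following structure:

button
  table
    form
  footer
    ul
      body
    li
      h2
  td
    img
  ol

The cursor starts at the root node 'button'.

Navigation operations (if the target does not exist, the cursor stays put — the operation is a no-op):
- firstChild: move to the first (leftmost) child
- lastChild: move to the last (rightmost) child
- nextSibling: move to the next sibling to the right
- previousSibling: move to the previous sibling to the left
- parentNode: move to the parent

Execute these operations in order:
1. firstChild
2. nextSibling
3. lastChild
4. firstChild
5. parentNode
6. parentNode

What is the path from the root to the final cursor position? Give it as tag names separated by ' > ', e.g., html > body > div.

Answer: button > footer

Derivation:
After 1 (firstChild): table
After 2 (nextSibling): footer
After 3 (lastChild): li
After 4 (firstChild): h2
After 5 (parentNode): li
After 6 (parentNode): footer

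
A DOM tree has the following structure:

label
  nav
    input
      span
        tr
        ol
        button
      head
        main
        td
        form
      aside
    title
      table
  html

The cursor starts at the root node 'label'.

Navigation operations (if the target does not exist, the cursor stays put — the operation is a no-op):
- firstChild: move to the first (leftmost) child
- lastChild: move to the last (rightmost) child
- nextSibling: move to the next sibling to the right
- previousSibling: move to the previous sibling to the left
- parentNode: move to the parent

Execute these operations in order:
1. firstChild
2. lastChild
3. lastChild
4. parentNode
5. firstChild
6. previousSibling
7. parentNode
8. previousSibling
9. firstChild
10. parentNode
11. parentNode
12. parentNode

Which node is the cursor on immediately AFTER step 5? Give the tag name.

Answer: table

Derivation:
After 1 (firstChild): nav
After 2 (lastChild): title
After 3 (lastChild): table
After 4 (parentNode): title
After 5 (firstChild): table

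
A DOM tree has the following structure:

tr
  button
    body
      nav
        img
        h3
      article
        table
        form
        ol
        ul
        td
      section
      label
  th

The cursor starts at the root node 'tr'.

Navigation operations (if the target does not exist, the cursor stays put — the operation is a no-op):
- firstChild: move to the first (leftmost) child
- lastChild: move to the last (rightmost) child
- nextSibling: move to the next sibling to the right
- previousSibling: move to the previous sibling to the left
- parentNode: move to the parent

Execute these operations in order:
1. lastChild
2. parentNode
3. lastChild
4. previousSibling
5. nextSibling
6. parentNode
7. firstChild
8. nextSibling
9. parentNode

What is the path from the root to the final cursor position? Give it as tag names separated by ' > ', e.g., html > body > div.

After 1 (lastChild): th
After 2 (parentNode): tr
After 3 (lastChild): th
After 4 (previousSibling): button
After 5 (nextSibling): th
After 6 (parentNode): tr
After 7 (firstChild): button
After 8 (nextSibling): th
After 9 (parentNode): tr

Answer: tr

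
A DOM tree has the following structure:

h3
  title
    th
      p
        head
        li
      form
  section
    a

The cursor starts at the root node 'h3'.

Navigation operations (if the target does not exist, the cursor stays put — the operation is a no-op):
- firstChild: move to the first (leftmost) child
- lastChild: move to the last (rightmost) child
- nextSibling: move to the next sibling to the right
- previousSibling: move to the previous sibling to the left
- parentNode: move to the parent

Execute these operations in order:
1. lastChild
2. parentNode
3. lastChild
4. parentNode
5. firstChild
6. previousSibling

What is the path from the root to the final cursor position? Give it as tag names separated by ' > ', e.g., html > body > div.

Answer: h3 > title

Derivation:
After 1 (lastChild): section
After 2 (parentNode): h3
After 3 (lastChild): section
After 4 (parentNode): h3
After 5 (firstChild): title
After 6 (previousSibling): title (no-op, stayed)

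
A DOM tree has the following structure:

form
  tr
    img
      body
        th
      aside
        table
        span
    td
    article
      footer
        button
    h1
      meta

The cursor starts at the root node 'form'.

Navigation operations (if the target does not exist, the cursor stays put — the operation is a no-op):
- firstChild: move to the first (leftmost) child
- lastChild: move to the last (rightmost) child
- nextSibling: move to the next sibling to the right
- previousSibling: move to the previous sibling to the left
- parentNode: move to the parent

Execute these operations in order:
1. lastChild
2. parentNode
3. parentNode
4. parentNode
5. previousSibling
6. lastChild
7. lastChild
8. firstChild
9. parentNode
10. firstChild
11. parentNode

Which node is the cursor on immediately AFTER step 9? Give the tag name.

Answer: h1

Derivation:
After 1 (lastChild): tr
After 2 (parentNode): form
After 3 (parentNode): form (no-op, stayed)
After 4 (parentNode): form (no-op, stayed)
After 5 (previousSibling): form (no-op, stayed)
After 6 (lastChild): tr
After 7 (lastChild): h1
After 8 (firstChild): meta
After 9 (parentNode): h1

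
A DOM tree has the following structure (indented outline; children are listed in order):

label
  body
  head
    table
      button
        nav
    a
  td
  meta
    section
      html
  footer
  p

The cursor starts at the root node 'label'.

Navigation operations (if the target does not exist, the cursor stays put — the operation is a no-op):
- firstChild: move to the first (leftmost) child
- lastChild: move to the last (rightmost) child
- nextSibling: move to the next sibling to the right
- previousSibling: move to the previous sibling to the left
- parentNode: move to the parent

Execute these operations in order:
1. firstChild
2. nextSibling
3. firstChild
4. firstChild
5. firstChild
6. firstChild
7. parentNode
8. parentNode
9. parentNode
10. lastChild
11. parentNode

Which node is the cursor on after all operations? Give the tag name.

Answer: head

Derivation:
After 1 (firstChild): body
After 2 (nextSibling): head
After 3 (firstChild): table
After 4 (firstChild): button
After 5 (firstChild): nav
After 6 (firstChild): nav (no-op, stayed)
After 7 (parentNode): button
After 8 (parentNode): table
After 9 (parentNode): head
After 10 (lastChild): a
After 11 (parentNode): head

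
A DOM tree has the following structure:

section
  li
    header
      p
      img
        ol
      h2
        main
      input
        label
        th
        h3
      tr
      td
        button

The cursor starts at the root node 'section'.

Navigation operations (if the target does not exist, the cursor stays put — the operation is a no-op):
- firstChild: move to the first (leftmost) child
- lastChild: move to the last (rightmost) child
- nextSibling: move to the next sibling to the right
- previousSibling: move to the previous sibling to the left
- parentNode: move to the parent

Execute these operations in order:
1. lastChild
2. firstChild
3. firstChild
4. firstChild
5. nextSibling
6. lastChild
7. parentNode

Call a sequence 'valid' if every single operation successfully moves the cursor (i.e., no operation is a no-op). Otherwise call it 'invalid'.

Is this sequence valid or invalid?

After 1 (lastChild): li
After 2 (firstChild): header
After 3 (firstChild): p
After 4 (firstChild): p (no-op, stayed)
After 5 (nextSibling): img
After 6 (lastChild): ol
After 7 (parentNode): img

Answer: invalid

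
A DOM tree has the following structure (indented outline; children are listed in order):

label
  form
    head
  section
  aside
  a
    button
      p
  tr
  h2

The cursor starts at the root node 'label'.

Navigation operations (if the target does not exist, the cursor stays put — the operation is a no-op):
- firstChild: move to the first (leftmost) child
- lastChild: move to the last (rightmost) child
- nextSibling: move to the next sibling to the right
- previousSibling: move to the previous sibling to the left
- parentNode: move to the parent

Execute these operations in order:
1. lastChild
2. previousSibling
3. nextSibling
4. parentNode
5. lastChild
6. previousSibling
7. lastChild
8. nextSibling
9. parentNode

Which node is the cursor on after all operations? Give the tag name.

Answer: label

Derivation:
After 1 (lastChild): h2
After 2 (previousSibling): tr
After 3 (nextSibling): h2
After 4 (parentNode): label
After 5 (lastChild): h2
After 6 (previousSibling): tr
After 7 (lastChild): tr (no-op, stayed)
After 8 (nextSibling): h2
After 9 (parentNode): label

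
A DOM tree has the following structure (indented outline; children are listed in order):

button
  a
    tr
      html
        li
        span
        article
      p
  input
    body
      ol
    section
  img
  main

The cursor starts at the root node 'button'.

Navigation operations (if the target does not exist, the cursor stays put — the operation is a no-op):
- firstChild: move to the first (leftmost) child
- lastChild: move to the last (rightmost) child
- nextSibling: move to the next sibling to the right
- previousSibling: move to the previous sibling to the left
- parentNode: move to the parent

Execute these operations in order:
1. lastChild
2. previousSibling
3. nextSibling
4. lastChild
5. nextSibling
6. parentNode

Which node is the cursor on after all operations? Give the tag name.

Answer: button

Derivation:
After 1 (lastChild): main
After 2 (previousSibling): img
After 3 (nextSibling): main
After 4 (lastChild): main (no-op, stayed)
After 5 (nextSibling): main (no-op, stayed)
After 6 (parentNode): button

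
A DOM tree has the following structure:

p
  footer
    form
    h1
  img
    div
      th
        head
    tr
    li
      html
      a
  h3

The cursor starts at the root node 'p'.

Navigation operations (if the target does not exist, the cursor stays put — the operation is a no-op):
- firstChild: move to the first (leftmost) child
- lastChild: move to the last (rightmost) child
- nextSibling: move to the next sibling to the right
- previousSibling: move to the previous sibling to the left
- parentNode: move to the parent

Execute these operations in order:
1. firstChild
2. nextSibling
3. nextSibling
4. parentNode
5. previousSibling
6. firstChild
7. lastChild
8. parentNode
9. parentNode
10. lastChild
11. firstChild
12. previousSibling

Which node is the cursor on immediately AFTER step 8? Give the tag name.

Answer: footer

Derivation:
After 1 (firstChild): footer
After 2 (nextSibling): img
After 3 (nextSibling): h3
After 4 (parentNode): p
After 5 (previousSibling): p (no-op, stayed)
After 6 (firstChild): footer
After 7 (lastChild): h1
After 8 (parentNode): footer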